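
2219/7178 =2219/7178 = 0.31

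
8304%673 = 228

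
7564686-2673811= 4890875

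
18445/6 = 18445/6 = 3074.17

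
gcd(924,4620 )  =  924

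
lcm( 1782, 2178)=19602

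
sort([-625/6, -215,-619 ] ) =[ - 619, - 215,-625/6 ]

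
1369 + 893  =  2262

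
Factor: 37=37^1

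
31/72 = 31/72 = 0.43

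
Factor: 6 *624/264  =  2^2*3^1*11^( - 1)*13^1 = 156/11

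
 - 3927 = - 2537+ - 1390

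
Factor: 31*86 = 2^1*31^1 * 43^1= 2666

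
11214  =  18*623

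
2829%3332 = 2829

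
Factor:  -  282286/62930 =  - 5^( - 1 )*7^(  -  1)*157^1 = - 157/35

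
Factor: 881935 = 5^1*23^1*7669^1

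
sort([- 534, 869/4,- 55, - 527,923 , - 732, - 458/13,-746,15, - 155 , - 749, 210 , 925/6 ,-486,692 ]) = [ - 749, - 746, - 732  , - 534, - 527, - 486, - 155, - 55, - 458/13,15,925/6,210, 869/4,692,923] 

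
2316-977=1339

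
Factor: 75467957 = 137^1 * 550861^1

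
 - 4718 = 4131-8849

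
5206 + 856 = 6062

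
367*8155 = 2992885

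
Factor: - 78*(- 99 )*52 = 2^3*3^3*11^1*13^2=401544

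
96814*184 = 17813776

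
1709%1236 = 473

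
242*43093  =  10428506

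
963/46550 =963/46550 = 0.02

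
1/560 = 1/560 =0.00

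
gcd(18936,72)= 72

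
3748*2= 7496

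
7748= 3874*2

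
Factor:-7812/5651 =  - 2^2*3^2*7^1*31^1*5651^( - 1) 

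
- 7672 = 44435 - 52107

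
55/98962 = 55/98962= 0.00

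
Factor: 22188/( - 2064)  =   - 2^( - 2)*43^1=- 43/4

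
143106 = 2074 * 69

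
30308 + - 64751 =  - 34443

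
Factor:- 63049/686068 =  - 2^( - 2)*7^1*9007^1*171517^( - 1)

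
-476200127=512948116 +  - 989148243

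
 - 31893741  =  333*(  -  95777) 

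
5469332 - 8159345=  -  2690013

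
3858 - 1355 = 2503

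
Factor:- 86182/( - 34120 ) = 2^ ( - 2 )*5^( - 1)*41^1*853^( - 1) * 1051^1 = 43091/17060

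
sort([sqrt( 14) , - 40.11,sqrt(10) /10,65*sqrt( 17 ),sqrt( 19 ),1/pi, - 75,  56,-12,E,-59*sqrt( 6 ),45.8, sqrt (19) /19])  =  [ -59*sqrt(6), - 75, - 40.11,-12,sqrt( 19)/19 , sqrt (10)/10,  1/pi,  E,sqrt( 14),  sqrt ( 19), 45.8,56,65 * sqrt( 17 ) ]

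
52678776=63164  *834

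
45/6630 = 3/442  =  0.01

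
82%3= 1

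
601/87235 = 601/87235 = 0.01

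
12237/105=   4079/35 =116.54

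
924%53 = 23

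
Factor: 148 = 2^2* 37^1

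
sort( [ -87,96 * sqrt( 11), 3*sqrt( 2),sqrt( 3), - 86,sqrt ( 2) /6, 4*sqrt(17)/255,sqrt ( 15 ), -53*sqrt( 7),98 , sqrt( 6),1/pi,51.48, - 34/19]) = [-53*sqrt( 7 ), - 87, - 86, - 34/19,4 *sqrt (17 ) /255,sqrt( 2)/6, 1/pi  ,  sqrt( 3), sqrt( 6), sqrt( 15 ), 3*sqrt(2 ), 51.48,98,96*sqrt(11)] 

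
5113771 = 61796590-56682819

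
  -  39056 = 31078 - 70134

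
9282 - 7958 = 1324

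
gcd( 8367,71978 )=1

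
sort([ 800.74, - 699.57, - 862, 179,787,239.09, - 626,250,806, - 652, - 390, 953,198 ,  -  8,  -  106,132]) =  [ - 862, - 699.57,-652, - 626, - 390,  -  106, - 8, 132,179, 198, 239.09, 250, 787, 800.74, 806,953 ] 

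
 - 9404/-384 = 24 + 47/96 = 24.49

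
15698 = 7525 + 8173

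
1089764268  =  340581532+749182736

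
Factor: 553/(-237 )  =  -3^( -1)*7^1 = - 7/3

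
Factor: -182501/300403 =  - 517/851 = - 11^1*23^( - 1)*37^(  -  1 )*47^1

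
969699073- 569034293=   400664780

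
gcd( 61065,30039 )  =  3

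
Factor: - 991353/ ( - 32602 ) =2^ (-1) * 3^1*11^2*2731^1*16301^ ( - 1 )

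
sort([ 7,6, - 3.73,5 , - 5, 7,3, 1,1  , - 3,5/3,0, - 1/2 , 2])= [ - 5, - 3.73, - 3, - 1/2 , 0,1, 1, 5/3,  2,3 , 5,6, 7, 7]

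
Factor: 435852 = 2^2 * 3^2*12107^1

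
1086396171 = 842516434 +243879737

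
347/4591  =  347/4591  =  0.08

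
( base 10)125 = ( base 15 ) 85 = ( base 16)7d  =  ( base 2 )1111101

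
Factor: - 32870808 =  - 2^3  *  3^2*456539^1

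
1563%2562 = 1563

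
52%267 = 52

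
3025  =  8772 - 5747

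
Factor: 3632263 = 101^1*35963^1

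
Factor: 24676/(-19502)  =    -  62/49 = -2^1*7^(-2 )*31^1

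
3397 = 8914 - 5517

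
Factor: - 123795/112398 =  - 2^(-1)*3^2*5^1*7^1*11^( - 1 )*13^(- 1 ) =- 315/286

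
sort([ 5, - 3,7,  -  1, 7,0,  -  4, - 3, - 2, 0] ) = [ - 4, - 3, - 3, - 2,- 1,0, 0,5, 7,7]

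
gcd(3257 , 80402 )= 1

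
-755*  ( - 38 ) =28690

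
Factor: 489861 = 3^3*18143^1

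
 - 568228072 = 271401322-839629394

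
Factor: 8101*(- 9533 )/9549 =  - 77226833/9549 = -  3^(  -  2 ) * 1061^( - 1)*8101^1*9533^1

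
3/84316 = 3/84316 =0.00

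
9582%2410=2352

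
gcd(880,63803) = 1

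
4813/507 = 9  +  250/507= 9.49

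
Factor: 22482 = 2^1*3^2*1249^1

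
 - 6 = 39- 45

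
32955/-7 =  - 32955/7 = - 4707.86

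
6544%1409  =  908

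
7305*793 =5792865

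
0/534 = 0  =  0.00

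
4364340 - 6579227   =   -2214887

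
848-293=555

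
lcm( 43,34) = 1462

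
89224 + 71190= 160414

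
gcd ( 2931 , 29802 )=3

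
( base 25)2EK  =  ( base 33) 1g3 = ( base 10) 1620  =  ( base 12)B30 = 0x654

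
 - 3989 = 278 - 4267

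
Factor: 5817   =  3^1*7^1*277^1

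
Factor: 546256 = 2^4*34141^1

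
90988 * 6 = 545928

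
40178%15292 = 9594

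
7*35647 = 249529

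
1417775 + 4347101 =5764876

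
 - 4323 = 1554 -5877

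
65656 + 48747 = 114403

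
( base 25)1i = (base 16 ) 2b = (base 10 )43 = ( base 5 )133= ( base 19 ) 25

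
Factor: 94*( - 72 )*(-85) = 575280 = 2^4*3^2*5^1*17^1* 47^1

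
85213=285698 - 200485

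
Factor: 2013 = 3^1*11^1 * 61^1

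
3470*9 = 31230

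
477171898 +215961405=693133303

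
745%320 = 105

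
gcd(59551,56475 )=1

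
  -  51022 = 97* (- 526) 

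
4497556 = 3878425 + 619131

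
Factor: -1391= - 13^1 * 107^1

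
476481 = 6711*71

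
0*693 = 0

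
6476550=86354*75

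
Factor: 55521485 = 5^1*211^1*52627^1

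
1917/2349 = 71/87 = 0.82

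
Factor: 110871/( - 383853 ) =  - 36957/127951  =  - 3^1*97^1*127^1*127951^( - 1 )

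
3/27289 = 3/27289 =0.00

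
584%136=40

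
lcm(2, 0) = 0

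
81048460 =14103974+66944486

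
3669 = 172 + 3497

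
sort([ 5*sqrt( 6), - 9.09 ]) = [ - 9.09,5*sqrt(6 )]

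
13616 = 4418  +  9198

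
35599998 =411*86618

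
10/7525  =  2/1505 = 0.00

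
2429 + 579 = 3008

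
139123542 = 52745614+86377928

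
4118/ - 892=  - 5+171/446 = - 4.62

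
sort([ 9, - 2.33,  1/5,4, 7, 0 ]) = [ - 2.33, 0, 1/5, 4, 7, 9 ]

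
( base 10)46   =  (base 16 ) 2E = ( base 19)28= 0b101110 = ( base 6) 114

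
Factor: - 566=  -2^1*283^1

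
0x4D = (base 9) 85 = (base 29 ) 2j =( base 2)1001101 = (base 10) 77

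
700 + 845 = 1545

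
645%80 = 5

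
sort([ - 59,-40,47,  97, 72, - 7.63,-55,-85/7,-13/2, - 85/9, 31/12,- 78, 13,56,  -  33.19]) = [-78 , - 59, - 55, - 40, - 33.19, - 85/7,-85/9,-7.63, - 13/2,31/12,13, 47, 56,72,97]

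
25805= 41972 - 16167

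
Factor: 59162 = 2^1*29581^1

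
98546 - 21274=77272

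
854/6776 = 61/484 = 0.13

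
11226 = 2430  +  8796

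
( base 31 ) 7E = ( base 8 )347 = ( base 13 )14a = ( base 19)c3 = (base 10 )231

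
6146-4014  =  2132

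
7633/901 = 8 + 25/53 = 8.47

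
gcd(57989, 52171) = 1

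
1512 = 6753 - 5241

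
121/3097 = 121/3097 = 0.04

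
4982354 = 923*5398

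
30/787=30/787 = 0.04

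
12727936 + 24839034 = 37566970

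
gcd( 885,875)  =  5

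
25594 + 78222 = 103816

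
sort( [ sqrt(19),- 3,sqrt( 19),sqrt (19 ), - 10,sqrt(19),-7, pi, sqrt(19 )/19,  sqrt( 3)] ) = [-10, - 7 , - 3,  sqrt( 19)/19,sqrt (3),pi, sqrt( 19),sqrt ( 19),sqrt( 19),sqrt(19) ]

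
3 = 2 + 1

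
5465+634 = 6099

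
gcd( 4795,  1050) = 35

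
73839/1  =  73839  =  73839.00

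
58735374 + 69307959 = 128043333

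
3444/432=287/36 = 7.97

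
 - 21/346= - 21/346 =- 0.06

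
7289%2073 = 1070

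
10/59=10/59 = 0.17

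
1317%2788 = 1317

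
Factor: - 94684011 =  - 3^1*19^1 * 1661123^1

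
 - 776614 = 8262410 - 9039024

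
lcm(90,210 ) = 630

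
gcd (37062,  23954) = 58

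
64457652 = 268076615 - 203618963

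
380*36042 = 13695960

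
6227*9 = 56043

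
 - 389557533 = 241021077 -630578610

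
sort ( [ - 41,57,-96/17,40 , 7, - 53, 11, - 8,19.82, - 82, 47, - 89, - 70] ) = [ - 89, - 82 , - 70, - 53, - 41, - 8, - 96/17,7,11,19.82, 40, 47,57] 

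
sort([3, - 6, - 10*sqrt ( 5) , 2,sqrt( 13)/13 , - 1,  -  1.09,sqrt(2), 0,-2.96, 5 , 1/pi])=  [-10*sqrt( 5 ), - 6, - 2.96,-1.09,- 1,0, sqrt( 13 )/13, 1/pi, sqrt(2), 2, 3,5] 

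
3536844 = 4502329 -965485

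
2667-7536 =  - 4869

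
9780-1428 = 8352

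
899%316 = 267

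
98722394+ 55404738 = 154127132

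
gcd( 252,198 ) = 18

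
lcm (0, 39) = 0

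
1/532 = 1/532=0.00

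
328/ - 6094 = - 164/3047 =-0.05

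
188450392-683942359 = -495491967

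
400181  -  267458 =132723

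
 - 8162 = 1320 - 9482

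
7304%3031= 1242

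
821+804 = 1625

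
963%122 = 109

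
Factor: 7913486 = 2^1*7^1* 37^1*15277^1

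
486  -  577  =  -91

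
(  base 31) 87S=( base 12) 4711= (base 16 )1efd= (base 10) 7933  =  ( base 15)253D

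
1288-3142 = - 1854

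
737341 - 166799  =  570542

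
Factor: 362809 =41^1*8849^1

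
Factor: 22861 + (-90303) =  - 67442 = - 2^1*33721^1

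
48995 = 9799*5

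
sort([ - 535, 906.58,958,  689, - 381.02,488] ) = [ - 535 ,- 381.02,488,689, 906.58, 958 ] 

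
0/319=0 = 0.00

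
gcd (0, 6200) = 6200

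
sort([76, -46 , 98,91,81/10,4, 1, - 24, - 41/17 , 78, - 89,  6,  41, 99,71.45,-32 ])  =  [-89, - 46 , - 32, - 24, - 41/17,1,4,6, 81/10 , 41,71.45, 76, 78 , 91,98,99]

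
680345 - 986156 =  -305811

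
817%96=49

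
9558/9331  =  1 + 227/9331=1.02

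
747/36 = 83/4 = 20.75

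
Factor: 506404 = 2^2*126601^1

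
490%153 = 31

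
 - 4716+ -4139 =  - 8855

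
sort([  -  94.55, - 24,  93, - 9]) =[ - 94.55, - 24,-9,93]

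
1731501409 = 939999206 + 791502203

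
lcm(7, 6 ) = 42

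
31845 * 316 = 10063020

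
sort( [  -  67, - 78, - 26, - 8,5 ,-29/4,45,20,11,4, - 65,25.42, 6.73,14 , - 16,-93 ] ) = [ - 93 , - 78, - 67, - 65, - 26,  -  16,  -  8,-29/4 , 4,5,6.73,11,14,20,25.42, 45 ] 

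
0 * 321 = 0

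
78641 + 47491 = 126132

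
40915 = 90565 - 49650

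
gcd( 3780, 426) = 6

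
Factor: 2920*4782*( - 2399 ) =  - 33498292560 = - 2^4*3^1*5^1 * 73^1 * 797^1*2399^1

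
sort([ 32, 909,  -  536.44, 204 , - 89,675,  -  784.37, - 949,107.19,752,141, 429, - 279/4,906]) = [  -  949, - 784.37, - 536.44,  -  89, - 279/4,32,107.19,141,204,429 , 675, 752, 906,909]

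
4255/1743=4255/1743  =  2.44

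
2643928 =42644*62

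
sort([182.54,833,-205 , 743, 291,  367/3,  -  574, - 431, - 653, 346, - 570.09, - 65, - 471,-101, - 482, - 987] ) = [ - 987, - 653,  -  574, - 570.09, - 482,-471,-431, - 205, - 101, - 65,367/3,182.54,291, 346,  743, 833 ] 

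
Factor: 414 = 2^1*3^2 * 23^1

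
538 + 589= 1127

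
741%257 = 227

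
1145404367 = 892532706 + 252871661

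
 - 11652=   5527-17179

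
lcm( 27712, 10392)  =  83136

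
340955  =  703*485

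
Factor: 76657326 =2^1*3^1 * 2591^1*4931^1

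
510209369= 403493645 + 106715724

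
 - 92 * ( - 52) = 4784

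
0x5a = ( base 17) 55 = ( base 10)90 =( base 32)2Q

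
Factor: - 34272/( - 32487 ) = 96/91 = 2^5*3^1*7^( - 1 )*13^( - 1 ) 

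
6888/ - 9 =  - 2296/3= -765.33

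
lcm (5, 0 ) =0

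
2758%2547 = 211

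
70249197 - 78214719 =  - 7965522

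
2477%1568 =909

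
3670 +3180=6850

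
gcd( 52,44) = 4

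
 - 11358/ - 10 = 1135 + 4/5 = 1135.80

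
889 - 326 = 563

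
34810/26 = 17405/13 = 1338.85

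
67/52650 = 67/52650 = 0.00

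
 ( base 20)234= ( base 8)1540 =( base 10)864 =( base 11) 716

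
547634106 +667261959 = 1214896065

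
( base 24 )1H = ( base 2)101001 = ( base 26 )1F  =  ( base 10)41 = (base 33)18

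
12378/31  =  399  +  9/31 =399.29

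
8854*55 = 486970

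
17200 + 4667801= 4685001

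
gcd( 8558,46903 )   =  1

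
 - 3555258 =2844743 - 6400001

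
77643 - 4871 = 72772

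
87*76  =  6612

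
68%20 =8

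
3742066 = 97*38578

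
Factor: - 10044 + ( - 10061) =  - 5^1*4021^1 = -20105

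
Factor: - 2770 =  - 2^1*5^1*277^1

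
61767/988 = 61767/988 = 62.52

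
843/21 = 40 + 1/7 = 40.14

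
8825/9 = 8825/9 = 980.56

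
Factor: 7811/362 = 2^(-1) *73^1*107^1*181^ ( - 1 ) 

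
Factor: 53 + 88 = 141 = 3^1*47^1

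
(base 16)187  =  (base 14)1DD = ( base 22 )HH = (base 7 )1066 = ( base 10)391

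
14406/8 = 1800 + 3/4 = 1800.75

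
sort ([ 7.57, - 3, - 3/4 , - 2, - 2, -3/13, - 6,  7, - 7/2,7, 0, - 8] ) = [ - 8, - 6, - 7/2, - 3, - 2, - 2, - 3/4, - 3/13, 0, 7,7,7.57]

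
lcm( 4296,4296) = 4296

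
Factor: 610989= 3^1*203663^1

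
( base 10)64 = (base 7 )121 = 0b1000000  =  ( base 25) 2E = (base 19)37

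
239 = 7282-7043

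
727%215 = 82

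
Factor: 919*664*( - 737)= - 2^3*11^1*67^1*83^1*919^1 = -  449729192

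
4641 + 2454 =7095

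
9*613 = 5517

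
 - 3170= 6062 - 9232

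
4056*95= 385320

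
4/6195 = 4/6195 = 0.00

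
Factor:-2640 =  - 2^4 * 3^1*5^1*11^1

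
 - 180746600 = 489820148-670566748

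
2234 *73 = 163082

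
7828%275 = 128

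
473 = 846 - 373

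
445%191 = 63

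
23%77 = 23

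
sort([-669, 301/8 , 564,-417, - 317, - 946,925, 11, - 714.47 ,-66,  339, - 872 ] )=[ - 946,  -  872, - 714.47, - 669,-417, - 317 ,-66, 11 , 301/8,339, 564, 925]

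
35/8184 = 35/8184 = 0.00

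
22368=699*32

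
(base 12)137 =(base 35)5C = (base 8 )273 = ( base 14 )d5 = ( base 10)187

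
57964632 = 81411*712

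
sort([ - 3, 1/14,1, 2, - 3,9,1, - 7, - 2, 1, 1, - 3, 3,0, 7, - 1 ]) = [ - 7,- 3, - 3, - 3, - 2, - 1,0,  1/14, 1, 1,1 , 1, 2, 3, 7,9 ]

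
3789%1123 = 420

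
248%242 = 6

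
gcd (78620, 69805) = 5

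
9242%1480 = 362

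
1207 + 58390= 59597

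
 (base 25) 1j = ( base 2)101100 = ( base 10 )44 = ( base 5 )134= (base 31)1D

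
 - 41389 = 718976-760365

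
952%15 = 7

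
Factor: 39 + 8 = 47^1 = 47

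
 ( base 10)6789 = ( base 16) 1a85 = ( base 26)a13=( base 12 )3b19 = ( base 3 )100022110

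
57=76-19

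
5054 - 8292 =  - 3238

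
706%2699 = 706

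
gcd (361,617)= 1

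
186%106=80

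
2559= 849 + 1710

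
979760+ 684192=1663952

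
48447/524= 48447/524 = 92.46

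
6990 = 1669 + 5321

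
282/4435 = 282/4435 = 0.06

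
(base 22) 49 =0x61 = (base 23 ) 45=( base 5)342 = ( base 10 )97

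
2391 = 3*797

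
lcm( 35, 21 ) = 105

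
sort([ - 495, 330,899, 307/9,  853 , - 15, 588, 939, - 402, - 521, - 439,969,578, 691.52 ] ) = [ - 521, - 495, - 439 , -402 , - 15, 307/9,330, 578, 588, 691.52,853, 899,939, 969 ]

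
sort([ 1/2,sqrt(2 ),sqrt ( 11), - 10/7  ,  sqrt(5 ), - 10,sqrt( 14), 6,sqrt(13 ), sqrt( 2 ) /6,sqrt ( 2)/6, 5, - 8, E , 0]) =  [-10, - 8, - 10/7,0,sqrt( 2 )/6 , sqrt(2 ) /6, 1/2, sqrt(2 ), sqrt(5 ),E,sqrt( 11), sqrt(13 ), sqrt(14), 5, 6]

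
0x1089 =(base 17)EB0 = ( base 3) 12210210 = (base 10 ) 4233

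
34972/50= 17486/25 = 699.44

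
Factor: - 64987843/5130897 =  - 3^( -1)*2917^1*22279^1 * 1710299^( - 1)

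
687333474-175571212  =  511762262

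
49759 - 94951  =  -45192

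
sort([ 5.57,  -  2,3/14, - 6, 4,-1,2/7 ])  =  [ - 6, - 2,-1,3/14,2/7, 4,5.57] 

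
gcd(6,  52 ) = 2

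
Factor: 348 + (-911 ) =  -563^1 = - 563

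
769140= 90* 8546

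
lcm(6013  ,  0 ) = 0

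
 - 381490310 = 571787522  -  953277832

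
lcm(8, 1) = 8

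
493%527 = 493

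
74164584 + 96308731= 170473315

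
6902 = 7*986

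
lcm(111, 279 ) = 10323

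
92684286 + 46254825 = 138939111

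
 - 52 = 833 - 885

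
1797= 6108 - 4311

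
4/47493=4/47493=   0.00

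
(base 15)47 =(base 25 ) 2h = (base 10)67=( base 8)103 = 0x43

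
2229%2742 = 2229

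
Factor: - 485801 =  - 31^1 * 15671^1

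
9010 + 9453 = 18463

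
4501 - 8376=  - 3875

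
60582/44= 30291/22 = 1376.86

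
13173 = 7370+5803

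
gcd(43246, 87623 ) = 1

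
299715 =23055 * 13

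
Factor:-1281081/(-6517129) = 3^1 *113^1*3779^1*6517129^( - 1)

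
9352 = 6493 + 2859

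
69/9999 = 23/3333=0.01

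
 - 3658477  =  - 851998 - 2806479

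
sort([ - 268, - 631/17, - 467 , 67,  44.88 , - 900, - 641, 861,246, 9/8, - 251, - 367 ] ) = [ - 900, - 641, - 467, - 367,-268, - 251,  -  631/17,9/8,44.88,67, 246, 861] 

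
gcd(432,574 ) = 2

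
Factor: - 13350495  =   - 3^1*5^1*157^1*5669^1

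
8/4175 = 8/4175 = 0.00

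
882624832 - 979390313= - 96765481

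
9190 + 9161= 18351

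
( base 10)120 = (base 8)170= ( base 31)3R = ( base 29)44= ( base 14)88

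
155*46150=7153250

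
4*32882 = 131528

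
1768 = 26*68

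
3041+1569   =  4610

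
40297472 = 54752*736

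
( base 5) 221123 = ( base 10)7663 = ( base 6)55251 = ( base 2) 1110111101111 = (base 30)8FD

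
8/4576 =1/572 = 0.00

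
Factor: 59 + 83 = 2^1 *71^1= 142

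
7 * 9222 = 64554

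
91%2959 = 91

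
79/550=79/550 = 0.14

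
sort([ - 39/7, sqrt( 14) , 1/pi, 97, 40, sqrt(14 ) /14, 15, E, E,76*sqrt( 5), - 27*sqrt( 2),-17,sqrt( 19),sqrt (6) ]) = [ - 27*sqrt(2), - 17, - 39/7,sqrt( 14)/14,  1/pi, sqrt ( 6),E, E,  sqrt(14),sqrt( 19), 15, 40, 97, 76*sqrt(5)]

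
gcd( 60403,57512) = 7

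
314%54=44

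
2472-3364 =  - 892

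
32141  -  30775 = 1366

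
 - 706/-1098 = 353/549 = 0.64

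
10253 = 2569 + 7684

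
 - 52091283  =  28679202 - 80770485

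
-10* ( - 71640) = 716400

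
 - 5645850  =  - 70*80655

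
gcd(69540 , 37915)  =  5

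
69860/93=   69860/93 = 751.18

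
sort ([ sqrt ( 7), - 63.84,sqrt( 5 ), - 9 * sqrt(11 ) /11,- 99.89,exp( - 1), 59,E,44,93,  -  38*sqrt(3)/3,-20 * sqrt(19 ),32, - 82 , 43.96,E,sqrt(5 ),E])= [ - 99.89, - 20*sqrt(19), - 82,-63.84,-38*sqrt( 3)/3, -9*sqrt( 11 )/11,exp( - 1), sqrt (5 ),sqrt (5),sqrt(7) , E,E,  E,32, 43.96, 44 , 59,93 ] 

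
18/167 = 18/167 = 0.11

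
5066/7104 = 2533/3552 = 0.71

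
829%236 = 121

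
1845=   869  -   - 976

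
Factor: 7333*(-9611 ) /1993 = -7^1*1373^1*1993^( - 1)*7333^1 =- 70477463/1993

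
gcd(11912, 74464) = 8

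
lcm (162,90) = 810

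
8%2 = 0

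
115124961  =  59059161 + 56065800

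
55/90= 11/18 = 0.61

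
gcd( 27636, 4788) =84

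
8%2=0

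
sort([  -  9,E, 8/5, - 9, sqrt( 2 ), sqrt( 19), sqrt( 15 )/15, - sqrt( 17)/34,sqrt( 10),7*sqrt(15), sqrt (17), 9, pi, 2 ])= [ - 9, - 9, - sqrt (17)/34, sqrt(15 ) /15, sqrt( 2 ),8/5, 2,E, pi, sqrt(10), sqrt( 17 ), sqrt(19),  9,  7*sqrt( 15) ] 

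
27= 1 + 26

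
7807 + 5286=13093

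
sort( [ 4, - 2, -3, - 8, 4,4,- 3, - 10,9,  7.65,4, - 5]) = [  -  10, - 8, - 5,  -  3, - 3, - 2,4,4,4, 4, 7.65,9 ] 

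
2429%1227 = 1202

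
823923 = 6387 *129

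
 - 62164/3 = - 62164/3 = - 20721.33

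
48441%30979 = 17462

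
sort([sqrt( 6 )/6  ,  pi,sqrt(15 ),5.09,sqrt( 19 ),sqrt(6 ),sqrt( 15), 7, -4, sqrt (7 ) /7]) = [ - 4,sqrt( 7) /7,sqrt(6) /6,sqrt(6 ),pi,sqrt(15 ),  sqrt( 15 ), sqrt(19),5.09, 7 ] 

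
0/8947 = 0 =0.00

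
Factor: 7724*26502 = 2^3* 3^1*7^1 * 631^1*1931^1 = 204701448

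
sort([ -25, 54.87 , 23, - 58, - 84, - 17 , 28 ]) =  [-84, - 58,-25,-17, 23,  28 , 54.87 ] 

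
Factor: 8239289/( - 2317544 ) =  - 2^( - 3)*19^( -1)*79^( - 1)*193^( - 1)*709^1*11621^1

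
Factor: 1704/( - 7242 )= - 4/17 = - 2^2*17^( - 1)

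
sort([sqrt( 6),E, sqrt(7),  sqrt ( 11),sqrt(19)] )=[sqrt( 6),sqrt( 7), E,  sqrt( 11 ), sqrt(19)]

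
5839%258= 163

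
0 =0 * 69518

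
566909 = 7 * 80987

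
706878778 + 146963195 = 853841973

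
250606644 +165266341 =415872985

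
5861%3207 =2654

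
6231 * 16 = 99696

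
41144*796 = 32750624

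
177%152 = 25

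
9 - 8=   1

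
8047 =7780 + 267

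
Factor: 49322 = 2^1 * 7^1*13^1*271^1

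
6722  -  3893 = 2829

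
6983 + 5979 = 12962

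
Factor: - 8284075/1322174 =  - 2^ ( - 1 )*5^2*7^(  -  1)*229^1 * 1447^1*94441^( - 1)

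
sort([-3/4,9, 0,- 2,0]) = [  -  2, - 3/4 , 0, 0,  9]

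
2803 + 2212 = 5015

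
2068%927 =214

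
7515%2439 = 198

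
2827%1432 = 1395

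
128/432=8/27=0.30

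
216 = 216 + 0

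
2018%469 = 142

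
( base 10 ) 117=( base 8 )165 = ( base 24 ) 4L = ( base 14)85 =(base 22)57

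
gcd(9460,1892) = 1892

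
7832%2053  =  1673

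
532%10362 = 532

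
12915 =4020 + 8895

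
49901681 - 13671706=36229975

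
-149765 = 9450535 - 9600300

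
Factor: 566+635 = 1201^1 = 1201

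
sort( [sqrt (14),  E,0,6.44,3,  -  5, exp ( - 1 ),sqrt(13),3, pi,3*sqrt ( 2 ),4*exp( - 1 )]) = [ - 5,  0,exp ( - 1 ),4*exp ( - 1),E,3,3,pi,sqrt( 13 ), sqrt ( 14 ), 3*sqrt( 2), 6.44] 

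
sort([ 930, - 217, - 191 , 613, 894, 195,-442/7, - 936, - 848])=[ - 936,  -  848 , - 217 , -191, - 442/7, 195, 613, 894 , 930]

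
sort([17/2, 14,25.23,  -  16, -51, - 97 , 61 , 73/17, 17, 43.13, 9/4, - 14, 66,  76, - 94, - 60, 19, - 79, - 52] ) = [ - 97, - 94,  -  79,- 60,  -  52,-51 , - 16  , - 14, 9/4, 73/17,17/2, 14,17, 19, 25.23, 43.13, 61, 66,  76] 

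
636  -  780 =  - 144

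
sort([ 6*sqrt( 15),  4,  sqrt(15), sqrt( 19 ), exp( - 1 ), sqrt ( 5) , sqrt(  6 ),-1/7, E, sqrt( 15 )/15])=[-1/7, sqrt( 15)/15, exp(-1 ), sqrt ( 5) , sqrt( 6),E, sqrt(15 ), 4,sqrt (19 ), 6*sqrt ( 15) ] 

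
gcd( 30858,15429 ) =15429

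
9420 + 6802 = 16222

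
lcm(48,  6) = 48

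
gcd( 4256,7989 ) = 1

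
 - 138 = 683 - 821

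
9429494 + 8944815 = 18374309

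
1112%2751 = 1112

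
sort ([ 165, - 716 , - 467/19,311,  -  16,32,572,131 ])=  [ - 716,-467/19 , - 16,  32,131,  165,311, 572] 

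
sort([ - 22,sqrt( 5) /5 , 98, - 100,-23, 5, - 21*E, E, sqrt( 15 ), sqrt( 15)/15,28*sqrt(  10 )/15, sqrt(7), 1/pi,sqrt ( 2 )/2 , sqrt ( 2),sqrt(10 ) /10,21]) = [- 100 ,  -  21 * E,-23, - 22, sqrt (15 )/15, sqrt(  10 )/10,  1/pi,sqrt(5 )/5,sqrt(2 ) /2,sqrt (2 ), sqrt( 7 ),E, sqrt ( 15),5, 28*sqrt(10)/15,21, 98]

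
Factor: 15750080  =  2^6*5^1*83^1*593^1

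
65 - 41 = 24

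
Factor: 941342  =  2^1*433^1*1087^1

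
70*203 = 14210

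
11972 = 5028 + 6944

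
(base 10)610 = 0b1001100010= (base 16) 262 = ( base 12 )42A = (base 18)1FG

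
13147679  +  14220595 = 27368274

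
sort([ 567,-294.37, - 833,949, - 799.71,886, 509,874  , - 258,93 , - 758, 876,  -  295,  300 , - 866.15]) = [ - 866.15 ,-833,-799.71 ,  -  758, - 295, - 294.37, - 258,93, 300, 509,567,874,876,886,949]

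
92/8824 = 23/2206 = 0.01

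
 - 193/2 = -193/2  =  - 96.50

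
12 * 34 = 408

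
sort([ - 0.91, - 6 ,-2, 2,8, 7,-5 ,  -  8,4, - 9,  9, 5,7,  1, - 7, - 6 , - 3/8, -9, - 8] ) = [ - 9, - 9 , - 8, - 8, - 7, - 6, - 6, - 5, -2, - 0.91, - 3/8, 1,  2,4, 5,7, 7, 8,  9 ]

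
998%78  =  62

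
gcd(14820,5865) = 15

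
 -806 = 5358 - 6164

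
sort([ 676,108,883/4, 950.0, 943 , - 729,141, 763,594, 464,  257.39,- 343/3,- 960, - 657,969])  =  [-960,- 729 , - 657, - 343/3,108 , 141, 883/4,  257.39,464, 594, 676,763,943,950.0,969]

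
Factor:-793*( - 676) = 536068 = 2^2* 13^3*61^1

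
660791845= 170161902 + 490629943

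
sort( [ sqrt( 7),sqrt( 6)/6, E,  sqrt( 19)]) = [ sqrt(6 ) /6, sqrt( 7 ),E, sqrt (19 )] 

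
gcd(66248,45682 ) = 182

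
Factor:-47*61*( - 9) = 25803= 3^2*47^1*61^1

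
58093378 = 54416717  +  3676661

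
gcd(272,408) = 136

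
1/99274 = 1/99274 = 0.00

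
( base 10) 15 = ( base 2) 1111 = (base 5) 30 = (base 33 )f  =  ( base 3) 120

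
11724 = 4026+7698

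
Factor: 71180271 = 3^2* 7908919^1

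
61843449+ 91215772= 153059221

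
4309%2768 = 1541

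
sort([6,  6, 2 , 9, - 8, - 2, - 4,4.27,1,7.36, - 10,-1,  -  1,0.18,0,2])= [ - 10, - 8,-4, - 2, - 1, - 1,0, 0.18,  1,2,2, 4.27, 6, 6,7.36,9 ] 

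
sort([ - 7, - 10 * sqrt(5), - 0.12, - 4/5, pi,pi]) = [ - 10 *sqrt(5), - 7, - 4/5 , - 0.12,pi, pi]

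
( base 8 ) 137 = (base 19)50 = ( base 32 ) 2v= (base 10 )95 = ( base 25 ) 3K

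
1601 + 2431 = 4032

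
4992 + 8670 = 13662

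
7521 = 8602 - 1081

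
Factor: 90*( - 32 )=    -2880 = -  2^6 * 3^2*5^1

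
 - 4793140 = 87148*( - 55 )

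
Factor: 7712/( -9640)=-4/5= - 2^2 *5^ (  -  1 ) 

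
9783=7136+2647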